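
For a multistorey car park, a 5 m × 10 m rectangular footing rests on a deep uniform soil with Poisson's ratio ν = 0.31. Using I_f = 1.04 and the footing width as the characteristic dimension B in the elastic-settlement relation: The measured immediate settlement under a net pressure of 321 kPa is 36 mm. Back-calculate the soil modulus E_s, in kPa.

S_e = q·B·(1−ν²)/E_s · I_f  ⇒  E_s = q·B·(1−ν²)·I_f / S_e.
E_s = 321 × 5 × 0.9039 × 1.04 / 0.036 = 41910 kPa

E_s ≈ 41900 kPa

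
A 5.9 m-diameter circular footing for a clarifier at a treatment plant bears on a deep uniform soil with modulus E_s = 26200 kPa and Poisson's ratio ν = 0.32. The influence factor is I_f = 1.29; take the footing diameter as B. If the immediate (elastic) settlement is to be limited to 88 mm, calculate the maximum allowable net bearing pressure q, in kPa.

q ≈ 337 kPa

S_e = q·B·(1−ν²)/E_s · I_f  ⇒  q = S_e·E_s / (B·(1−ν²)·I_f).
q = 0.088 × 26200 / (5.9 × 0.8976 × 1.29) = 337.5 kPa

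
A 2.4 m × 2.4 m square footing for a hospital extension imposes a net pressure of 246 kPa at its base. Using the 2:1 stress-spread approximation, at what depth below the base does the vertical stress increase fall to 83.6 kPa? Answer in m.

z ≈ 1.72 m

2:1 spreading — at depth z the loaded area has grown by z in each plan dimension:
qB²/(B+z)² = Δσ_z ⇒ z = B(√(q/Δσ_z) − 1) = 2.4×(√(246/83.6) − 1) = 1.717 m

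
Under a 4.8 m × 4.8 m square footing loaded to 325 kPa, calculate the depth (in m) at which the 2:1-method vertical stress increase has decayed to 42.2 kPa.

2:1 spreading — at depth z the loaded area has grown by z in each plan dimension:
qB²/(B+z)² = Δσ_z ⇒ z = B(√(q/Δσ_z) − 1) = 4.8×(√(325/42.2) − 1) = 8.521 m

z ≈ 8.52 m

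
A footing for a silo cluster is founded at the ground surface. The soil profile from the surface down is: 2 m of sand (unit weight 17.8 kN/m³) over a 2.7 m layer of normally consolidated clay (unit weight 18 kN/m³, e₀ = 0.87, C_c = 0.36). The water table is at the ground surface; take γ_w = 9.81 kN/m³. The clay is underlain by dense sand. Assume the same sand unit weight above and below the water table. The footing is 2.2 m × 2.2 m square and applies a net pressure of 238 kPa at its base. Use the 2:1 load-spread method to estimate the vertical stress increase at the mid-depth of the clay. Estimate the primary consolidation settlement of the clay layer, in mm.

Mid-depth of clay below the ground surface: z = 2 + 2.7/2 = 3.35 m.
Total vertical stress at mid-clay: σ_v = 17.8×2 + 18×1.35 = 59.9 kPa.
Pore pressure: u = 9.81×(3.35 − 0) = 32.864 kPa.
Initial effective stress: σ'_0 = σ_v − u = 59.9 − 32.864 = 27.036 kPa.
Stress increase at mid-clay by the 2:1 spreading method:
Δσ = qBL/((B+z)(L+z)) = 238×2.2×2.2/((2.2+3.35)(2.2+3.35)) = 37.397 kPa
Final effective stress: σ'_f = σ'_0 + Δσ = 27.036 + 37.397 = 64.433 kPa.
Normally consolidated clay, so the full stress increment lies on the virgin compression line:
S_c = C_c·H/(1+e₀)·log₁₀(σ'_f/σ'_0) = 0.36×2.7/(1+0.87)×log₁₀(64.433/27.036)
    = 0.51979 × 0.37717 = 0.196 m

S_c ≈ 196 mm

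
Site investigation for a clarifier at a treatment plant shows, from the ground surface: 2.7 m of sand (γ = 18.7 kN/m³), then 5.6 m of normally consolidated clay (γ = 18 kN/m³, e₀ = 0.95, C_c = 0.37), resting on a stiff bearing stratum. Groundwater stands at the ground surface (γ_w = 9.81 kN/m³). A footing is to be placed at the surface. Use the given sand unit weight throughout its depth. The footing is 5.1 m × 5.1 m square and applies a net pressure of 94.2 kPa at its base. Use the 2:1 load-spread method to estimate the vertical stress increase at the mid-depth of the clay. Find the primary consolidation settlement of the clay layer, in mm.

S_c ≈ 176 mm

Mid-depth of clay below the ground surface: z = 2.7 + 5.6/2 = 5.5 m.
Total vertical stress at mid-clay: σ_v = 18.7×2.7 + 18×2.8 = 100.89 kPa.
Pore pressure: u = 9.81×(5.5 − 0) = 53.955 kPa.
Initial effective stress: σ'_0 = σ_v − u = 100.89 − 53.955 = 46.935 kPa.
Stress increase at mid-clay by the 2:1 spreading method:
Δσ = qBL/((B+z)(L+z)) = 94.2×5.1×5.1/((5.1+5.5)(5.1+5.5)) = 21.806 kPa
Final effective stress: σ'_f = σ'_0 + Δσ = 46.935 + 21.806 = 68.741 kPa.
Normally consolidated clay, so the full stress increment lies on the virgin compression line:
S_c = C_c·H/(1+e₀)·log₁₀(σ'_f/σ'_0) = 0.37×5.6/(1+0.95)×log₁₀(68.741/46.935)
    = 1.0626 × 0.16572 = 0.1761 m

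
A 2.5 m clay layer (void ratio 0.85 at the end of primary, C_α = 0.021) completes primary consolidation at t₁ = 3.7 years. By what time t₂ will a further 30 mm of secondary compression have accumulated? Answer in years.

S_s = C_α·H/(1+e_p)·log₁₀(t₂/t₁) ⇒ log₁₀(t₂/t₁) = S_s·(1+e_p)/(C_α·H).
log₁₀(t₂/t₁) = 0.03 × (1+0.85) / (0.021×2.5) = 1.057
t₂ = t₁ × 10^1.057 = 3.7 × 11.41 = 42.2 years

t₂ ≈ 42.2 years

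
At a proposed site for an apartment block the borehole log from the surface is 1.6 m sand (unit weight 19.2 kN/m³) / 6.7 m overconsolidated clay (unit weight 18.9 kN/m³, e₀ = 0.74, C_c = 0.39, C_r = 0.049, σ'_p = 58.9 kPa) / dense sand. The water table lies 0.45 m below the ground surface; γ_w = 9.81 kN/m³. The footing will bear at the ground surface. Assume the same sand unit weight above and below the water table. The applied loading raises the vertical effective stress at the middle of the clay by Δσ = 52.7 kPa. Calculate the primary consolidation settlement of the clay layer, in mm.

S_c ≈ 376 mm

Mid-depth of clay below the ground surface: z = 1.6 + 6.7/2 = 4.95 m.
Total vertical stress at mid-clay: σ_v = 19.2×1.6 + 18.9×3.35 = 94.035 kPa.
Pore pressure: u = 9.81×(4.95 − 0.45) = 44.145 kPa.
Initial effective stress: σ'_0 = σ_v − u = 94.035 − 44.145 = 49.89 kPa.
Final effective stress: σ'_f = 49.89 + 52.7 = 102.59 kPa.
σ'_f = 102.59 > σ'_p = 58.9 kPa, so the stress path crosses the preconsolidation pressure — recompression up to σ'_p, then virgin compression beyond:
S_c = H/(1+e₀)·[C_r·log₁₀(σ'_p/σ'_0) + C_c·log₁₀(σ'_f/σ'_p)]
    = 6.7/1.74 × [0.049×log₁₀(58.9/49.89) + 0.39×log₁₀(102.59/58.9)]
    = 3.8506 × [0.003533 + 0.093986] = 0.3755 m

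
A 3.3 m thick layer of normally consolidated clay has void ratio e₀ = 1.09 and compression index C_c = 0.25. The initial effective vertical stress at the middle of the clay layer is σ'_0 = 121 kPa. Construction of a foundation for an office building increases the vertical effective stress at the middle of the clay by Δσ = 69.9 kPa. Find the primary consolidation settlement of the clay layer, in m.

Final effective stress: σ'_f = σ'_0 + Δσ = 121 + 69.9 = 190.9 kPa.
Normally consolidated clay, so the full stress increment lies on the virgin compression line:
S_c = C_c·H/(1+e₀)·log₁₀(σ'_f/σ'_0) = 0.25×3.3/(1+1.09)×log₁₀(190.9/121)
    = 0.39474 × 0.19802 = 0.07817 m

S_c ≈ 0.0782 m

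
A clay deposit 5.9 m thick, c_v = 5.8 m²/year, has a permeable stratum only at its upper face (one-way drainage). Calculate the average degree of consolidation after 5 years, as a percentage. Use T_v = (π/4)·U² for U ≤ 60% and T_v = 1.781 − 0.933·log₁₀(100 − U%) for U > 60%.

Drainage path length: H_d = H = 5.9 m (single drainage).
T_v = c_v·t/H_d² = 5.8×5/5.9² = 0.83309.
T_v = 0.83309 corresponds to the U > 60% branch:
U = 1 − 10^((1.781 − T_v)/0.933)/100 = 0.8963

U ≈ 89.6 %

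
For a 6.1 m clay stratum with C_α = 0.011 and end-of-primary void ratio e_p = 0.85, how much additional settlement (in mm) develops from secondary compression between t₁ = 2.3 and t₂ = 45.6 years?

Secondary compression: S_s = C_α·H/(1+e_p)·log₁₀(t₂/t₁)
S_s = 0.011×6.1/(1+0.85)×log₁₀(45.6/2.3)
    = 0.03627 × 1.297 = 0.04705 m

S_s ≈ 47.1 mm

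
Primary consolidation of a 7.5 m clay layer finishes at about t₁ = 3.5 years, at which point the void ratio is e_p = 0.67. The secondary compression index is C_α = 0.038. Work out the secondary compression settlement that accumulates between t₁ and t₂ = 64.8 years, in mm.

S_s ≈ 216 mm

Secondary compression: S_s = C_α·H/(1+e_p)·log₁₀(t₂/t₁)
S_s = 0.038×7.5/(1+0.67)×log₁₀(64.8/3.5)
    = 0.1707 × 1.268 = 0.2163 m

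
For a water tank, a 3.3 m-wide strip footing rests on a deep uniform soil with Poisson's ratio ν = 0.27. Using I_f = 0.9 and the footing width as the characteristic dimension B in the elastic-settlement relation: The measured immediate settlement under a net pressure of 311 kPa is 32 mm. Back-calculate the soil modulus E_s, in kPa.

S_e = q·B·(1−ν²)/E_s · I_f  ⇒  E_s = q·B·(1−ν²)·I_f / S_e.
E_s = 311 × 3.3 × 0.9271 × 0.9 / 0.032 = 26760 kPa

E_s ≈ 26800 kPa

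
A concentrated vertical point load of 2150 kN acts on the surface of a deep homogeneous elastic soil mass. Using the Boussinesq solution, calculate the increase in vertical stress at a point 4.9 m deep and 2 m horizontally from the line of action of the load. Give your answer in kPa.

Δσ_z ≈ 29.1 kPa

Boussinesq vertical stress below a point load on an elastic half-space:
Δσ_z = 3P/(2πz²) · [1 + (r/z)²]^(−5/2)
r/z = 2/4.9 = 0.40816; [1+(r/z)²]^(−5/2) = 0.6803.
Δσ_z = 3×2150/(2π×4.9²) × 0.6803 = 42.755 × 0.6803 = 29.09 kPa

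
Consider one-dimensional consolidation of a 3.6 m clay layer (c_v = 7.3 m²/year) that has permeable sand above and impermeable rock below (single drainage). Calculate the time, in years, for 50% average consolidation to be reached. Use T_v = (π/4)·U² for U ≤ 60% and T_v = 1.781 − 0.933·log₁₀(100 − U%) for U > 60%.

Drainage path length: H_d = H = 3.6 m (single drainage).
U ≤ 60%: T_v = (π/4)·U² = (π/4)×0.5² = 0.19635.
t = T_v·H_d²/c_v = 0.19635×3.6²/7.3 = 0.3486 years.

t ≈ 0.349 years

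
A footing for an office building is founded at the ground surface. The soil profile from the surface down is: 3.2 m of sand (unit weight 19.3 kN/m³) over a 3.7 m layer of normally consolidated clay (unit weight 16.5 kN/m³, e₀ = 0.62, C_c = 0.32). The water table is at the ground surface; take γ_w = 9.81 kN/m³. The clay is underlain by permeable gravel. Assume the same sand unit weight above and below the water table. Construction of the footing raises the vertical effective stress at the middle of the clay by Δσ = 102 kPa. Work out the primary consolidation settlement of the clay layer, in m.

S_c ≈ 0.387 m

Mid-depth of clay below the ground surface: z = 3.2 + 3.7/2 = 5.05 m.
Total vertical stress at mid-clay: σ_v = 19.3×3.2 + 16.5×1.85 = 92.285 kPa.
Pore pressure: u = 9.81×(5.05 − 0) = 49.541 kPa.
Initial effective stress: σ'_0 = σ_v − u = 92.285 − 49.541 = 42.744 kPa.
Final effective stress: σ'_f = σ'_0 + Δσ = 42.744 + 102 = 144.74 kPa.
Normally consolidated clay, so the full stress increment lies on the virgin compression line:
S_c = C_c·H/(1+e₀)·log₁₀(σ'_f/σ'_0) = 0.32×3.7/(1+0.62)×log₁₀(144.74/42.744)
    = 0.73086 × 0.52971 = 0.3871 m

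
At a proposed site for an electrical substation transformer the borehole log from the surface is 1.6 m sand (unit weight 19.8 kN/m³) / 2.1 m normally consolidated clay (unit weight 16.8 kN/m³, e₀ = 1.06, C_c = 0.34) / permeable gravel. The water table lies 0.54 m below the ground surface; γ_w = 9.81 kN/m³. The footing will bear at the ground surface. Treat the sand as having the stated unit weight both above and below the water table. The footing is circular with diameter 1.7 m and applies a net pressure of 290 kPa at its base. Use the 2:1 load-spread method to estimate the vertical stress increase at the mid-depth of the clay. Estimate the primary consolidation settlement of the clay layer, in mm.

S_c ≈ 141 mm

Mid-depth of clay below the ground surface: z = 1.6 + 2.1/2 = 2.65 m.
Total vertical stress at mid-clay: σ_v = 19.8×1.6 + 16.8×1.05 = 49.32 kPa.
Pore pressure: u = 9.81×(2.65 − 0.54) = 20.699 kPa.
Initial effective stress: σ'_0 = σ_v − u = 49.32 − 20.699 = 28.621 kPa.
Stress increase at mid-clay by the 2:1 spreading method:
Δσ ≈ qD²/(D+z)² = 290×1.7²/(1.7+2.65)² = 44.291 kPa
Final effective stress: σ'_f = σ'_0 + Δσ = 28.621 + 44.291 = 72.912 kPa.
Normally consolidated clay, so the full stress increment lies on the virgin compression line:
S_c = C_c·H/(1+e₀)·log₁₀(σ'_f/σ'_0) = 0.34×2.1/(1+1.06)×log₁₀(72.912/28.621)
    = 0.3466 × 0.40611 = 0.1408 m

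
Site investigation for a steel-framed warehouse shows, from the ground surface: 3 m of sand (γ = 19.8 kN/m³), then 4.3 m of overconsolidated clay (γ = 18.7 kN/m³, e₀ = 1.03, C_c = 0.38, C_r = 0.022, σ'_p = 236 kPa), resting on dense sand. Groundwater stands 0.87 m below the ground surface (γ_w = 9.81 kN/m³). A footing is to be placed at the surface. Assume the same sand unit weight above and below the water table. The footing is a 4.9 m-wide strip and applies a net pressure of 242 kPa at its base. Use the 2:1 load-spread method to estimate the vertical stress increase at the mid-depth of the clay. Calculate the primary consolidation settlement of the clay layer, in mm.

Mid-depth of clay below the ground surface: z = 3 + 4.3/2 = 5.15 m.
Total vertical stress at mid-clay: σ_v = 19.8×3 + 18.7×2.15 = 99.605 kPa.
Pore pressure: u = 9.81×(5.15 − 0.87) = 41.987 kPa.
Initial effective stress: σ'_0 = σ_v − u = 99.605 − 41.987 = 57.618 kPa.
Stress increase at mid-clay by the 2:1 spreading method:
Δσ = qB/(B+z) = 242×4.9/(4.9+5.15) = 117.99 kPa
Final effective stress: σ'_f = 57.618 + 117.99 = 175.61 kPa.
σ'_f = 175.61 ≤ σ'_p = 236 kPa, so the clay remains overconsolidated and only the recompression index applies:
S_c = C_r·H/(1+e₀)·log₁₀(σ'_f/σ'_0) = 0.022×4.3/2.03×log₁₀(175.61/57.618)
    = 0.0466 × 0.48399 = 0.02255 m

S_c ≈ 22.6 mm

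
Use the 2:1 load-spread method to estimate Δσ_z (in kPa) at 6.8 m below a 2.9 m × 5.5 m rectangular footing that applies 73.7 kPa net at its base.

Δσ_z ≈ 9.85 kPa

By the 2:1 method the load spreads at 1 horizontal : 2 vertical, so at depth z the loaded area has grown by z in each plan dimension:
Δσ = qBL/((B+z)(L+z)) = 73.7×2.9×5.5/((2.9+6.8)(5.5+6.8)) = 9.8526 kPa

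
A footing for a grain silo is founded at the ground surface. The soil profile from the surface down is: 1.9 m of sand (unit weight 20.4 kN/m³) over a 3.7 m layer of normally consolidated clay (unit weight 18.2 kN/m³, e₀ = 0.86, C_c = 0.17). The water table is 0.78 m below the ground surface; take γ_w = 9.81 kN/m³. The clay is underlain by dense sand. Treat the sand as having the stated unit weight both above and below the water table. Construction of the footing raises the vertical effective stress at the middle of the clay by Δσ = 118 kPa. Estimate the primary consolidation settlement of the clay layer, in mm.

S_c ≈ 193 mm

Mid-depth of clay below the ground surface: z = 1.9 + 3.7/2 = 3.75 m.
Total vertical stress at mid-clay: σ_v = 20.4×1.9 + 18.2×1.85 = 72.43 kPa.
Pore pressure: u = 9.81×(3.75 − 0.78) = 29.136 kPa.
Initial effective stress: σ'_0 = σ_v − u = 72.43 − 29.136 = 43.294 kPa.
Final effective stress: σ'_f = σ'_0 + Δσ = 43.294 + 118 = 161.29 kPa.
Normally consolidated clay, so the full stress increment lies on the virgin compression line:
S_c = C_c·H/(1+e₀)·log₁₀(σ'_f/σ'_0) = 0.17×3.7/(1+0.86)×log₁₀(161.29/43.294)
    = 0.33817 × 0.57118 = 0.1932 m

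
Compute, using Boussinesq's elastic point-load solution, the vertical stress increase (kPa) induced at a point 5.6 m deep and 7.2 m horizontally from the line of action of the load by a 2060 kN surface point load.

Δσ_z ≈ 2.74 kPa

Boussinesq vertical stress below a point load on an elastic half-space:
Δσ_z = 3P/(2πz²) · [1 + (r/z)²]^(−5/2)
r/z = 7.2/5.6 = 1.2857; [1+(r/z)²]^(−5/2) = 0.087223.
Δσ_z = 3×2060/(2π×5.6²) × 0.087223 = 31.364 × 0.087223 = 2.736 kPa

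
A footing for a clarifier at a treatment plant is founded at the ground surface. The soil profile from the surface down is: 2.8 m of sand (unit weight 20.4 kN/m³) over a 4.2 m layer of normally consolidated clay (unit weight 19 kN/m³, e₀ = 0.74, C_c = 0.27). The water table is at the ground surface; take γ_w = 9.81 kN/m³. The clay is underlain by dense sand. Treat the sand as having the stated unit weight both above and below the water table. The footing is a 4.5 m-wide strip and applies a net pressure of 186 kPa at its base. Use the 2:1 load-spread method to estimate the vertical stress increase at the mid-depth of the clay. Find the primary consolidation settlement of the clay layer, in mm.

Mid-depth of clay below the ground surface: z = 2.8 + 4.2/2 = 4.9 m.
Total vertical stress at mid-clay: σ_v = 20.4×2.8 + 19×2.1 = 97.02 kPa.
Pore pressure: u = 9.81×(4.9 − 0) = 48.069 kPa.
Initial effective stress: σ'_0 = σ_v − u = 97.02 − 48.069 = 48.951 kPa.
Stress increase at mid-clay by the 2:1 spreading method:
Δσ = qB/(B+z) = 186×4.5/(4.5+4.9) = 89.043 kPa
Final effective stress: σ'_f = σ'_0 + Δσ = 48.951 + 89.043 = 137.99 kPa.
Normally consolidated clay, so the full stress increment lies on the virgin compression line:
S_c = C_c·H/(1+e₀)·log₁₀(σ'_f/σ'_0) = 0.27×4.2/(1+0.74)×log₁₀(137.99/48.951)
    = 0.65172 × 0.45009 = 0.2933 m

S_c ≈ 293 mm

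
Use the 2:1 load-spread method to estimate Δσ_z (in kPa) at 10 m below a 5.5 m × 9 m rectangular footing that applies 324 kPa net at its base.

Δσ_z ≈ 54.5 kPa

By the 2:1 method the load spreads at 1 horizontal : 2 vertical, so at depth z the loaded area has grown by z in each plan dimension:
Δσ = qBL/((B+z)(L+z)) = 324×5.5×9/((5.5+10)(9+10)) = 54.458 kPa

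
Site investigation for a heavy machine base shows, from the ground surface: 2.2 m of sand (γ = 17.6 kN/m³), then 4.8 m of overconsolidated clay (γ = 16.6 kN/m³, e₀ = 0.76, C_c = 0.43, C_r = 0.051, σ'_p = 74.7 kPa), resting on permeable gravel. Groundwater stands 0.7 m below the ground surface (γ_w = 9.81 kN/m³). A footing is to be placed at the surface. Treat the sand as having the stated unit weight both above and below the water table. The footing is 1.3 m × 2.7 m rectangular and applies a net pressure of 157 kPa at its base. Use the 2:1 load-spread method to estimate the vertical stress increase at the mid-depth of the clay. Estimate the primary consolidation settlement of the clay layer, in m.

Mid-depth of clay below the ground surface: z = 2.2 + 4.8/2 = 4.6 m.
Total vertical stress at mid-clay: σ_v = 17.6×2.2 + 16.6×2.4 = 78.56 kPa.
Pore pressure: u = 9.81×(4.6 − 0.7) = 38.259 kPa.
Initial effective stress: σ'_0 = σ_v − u = 78.56 − 38.259 = 40.301 kPa.
Stress increase at mid-clay by the 2:1 spreading method:
Δσ = qBL/((B+z)(L+z)) = 157×1.3×2.7/((1.3+4.6)(2.7+4.6)) = 12.795 kPa
Final effective stress: σ'_f = 40.301 + 12.795 = 53.096 kPa.
σ'_f = 53.096 ≤ σ'_p = 74.7 kPa, so the clay remains overconsolidated and only the recompression index applies:
S_c = C_r·H/(1+e₀)·log₁₀(σ'_f/σ'_0) = 0.051×4.8/1.76×log₁₀(53.096/40.301)
    = 0.13909 × 0.11975 = 0.01666 m

S_c ≈ 0.0167 m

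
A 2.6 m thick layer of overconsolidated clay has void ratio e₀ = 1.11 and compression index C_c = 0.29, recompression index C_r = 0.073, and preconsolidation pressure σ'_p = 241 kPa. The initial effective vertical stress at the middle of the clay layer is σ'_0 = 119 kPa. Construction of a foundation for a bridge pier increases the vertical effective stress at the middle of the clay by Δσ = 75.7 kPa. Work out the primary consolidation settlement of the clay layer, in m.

S_c ≈ 0.0192 m

Final effective stress: σ'_f = 119 + 75.7 = 194.7 kPa.
σ'_f = 194.7 ≤ σ'_p = 241 kPa, so the clay remains overconsolidated and only the recompression index applies:
S_c = C_r·H/(1+e₀)·log₁₀(σ'_f/σ'_0) = 0.073×2.6/2.11×log₁₀(194.7/119)
    = 0.089951 × 0.21382 = 0.01923 m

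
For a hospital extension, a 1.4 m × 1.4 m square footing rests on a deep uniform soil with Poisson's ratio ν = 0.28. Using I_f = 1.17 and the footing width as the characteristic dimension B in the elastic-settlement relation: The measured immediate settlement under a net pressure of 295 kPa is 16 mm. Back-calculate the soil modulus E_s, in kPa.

E_s ≈ 27800 kPa

S_e = q·B·(1−ν²)/E_s · I_f  ⇒  E_s = q·B·(1−ν²)·I_f / S_e.
E_s = 295 × 1.4 × 0.9216 × 1.17 / 0.016 = 27830 kPa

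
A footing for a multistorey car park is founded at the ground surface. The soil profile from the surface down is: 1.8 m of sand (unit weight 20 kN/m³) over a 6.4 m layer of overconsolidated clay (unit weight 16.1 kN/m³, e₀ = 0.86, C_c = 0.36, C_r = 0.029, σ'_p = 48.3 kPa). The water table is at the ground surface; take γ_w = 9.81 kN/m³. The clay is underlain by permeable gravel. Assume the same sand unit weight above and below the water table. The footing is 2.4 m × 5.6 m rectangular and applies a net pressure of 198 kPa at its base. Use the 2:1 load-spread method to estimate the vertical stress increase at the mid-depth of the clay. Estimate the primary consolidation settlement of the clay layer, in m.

S_c ≈ 0.228 m

Mid-depth of clay below the ground surface: z = 1.8 + 6.4/2 = 5 m.
Total vertical stress at mid-clay: σ_v = 20×1.8 + 16.1×3.2 = 87.52 kPa.
Pore pressure: u = 9.81×(5 − 0) = 49.05 kPa.
Initial effective stress: σ'_0 = σ_v − u = 87.52 − 49.05 = 38.47 kPa.
Stress increase at mid-clay by the 2:1 spreading method:
Δσ = qBL/((B+z)(L+z)) = 198×2.4×5.6/((2.4+5)(5.6+5)) = 33.926 kPa
Final effective stress: σ'_f = 38.47 + 33.926 = 72.396 kPa.
σ'_f = 72.396 > σ'_p = 48.3 kPa, so the stress path crosses the preconsolidation pressure — recompression up to σ'_p, then virgin compression beyond:
S_c = H/(1+e₀)·[C_r·log₁₀(σ'_p/σ'_0) + C_c·log₁₀(σ'_f/σ'_p)]
    = 6.4/1.86 × [0.029×log₁₀(48.3/38.47) + 0.36×log₁₀(72.396/48.3)]
    = 3.4409 × [0.0028659 + 0.063276] = 0.2276 m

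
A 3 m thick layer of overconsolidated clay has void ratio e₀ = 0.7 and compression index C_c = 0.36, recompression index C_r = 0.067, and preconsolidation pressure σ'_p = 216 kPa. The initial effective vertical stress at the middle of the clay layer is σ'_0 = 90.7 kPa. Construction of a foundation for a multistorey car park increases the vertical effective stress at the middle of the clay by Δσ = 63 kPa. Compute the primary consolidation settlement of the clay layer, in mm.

Final effective stress: σ'_f = 90.7 + 63 = 153.7 kPa.
σ'_f = 153.7 ≤ σ'_p = 216 kPa, so the clay remains overconsolidated and only the recompression index applies:
S_c = C_r·H/(1+e₀)·log₁₀(σ'_f/σ'_0) = 0.067×3/1.7×log₁₀(153.7/90.7)
    = 0.11823 × 0.22907 = 0.02708 m

S_c ≈ 27.1 mm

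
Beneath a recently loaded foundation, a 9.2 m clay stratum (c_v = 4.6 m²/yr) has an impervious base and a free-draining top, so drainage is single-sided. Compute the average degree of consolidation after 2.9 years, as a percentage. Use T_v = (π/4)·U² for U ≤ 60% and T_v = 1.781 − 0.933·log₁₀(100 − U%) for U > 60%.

U ≈ 44.8 %

Drainage path length: H_d = H = 9.2 m (single drainage).
T_v = c_v·t/H_d² = 4.6×2.9/9.2² = 0.15761.
T_v = 0.15761 corresponds to the U ≤ 60% branch:
U = √(4T_v/π) = 0.448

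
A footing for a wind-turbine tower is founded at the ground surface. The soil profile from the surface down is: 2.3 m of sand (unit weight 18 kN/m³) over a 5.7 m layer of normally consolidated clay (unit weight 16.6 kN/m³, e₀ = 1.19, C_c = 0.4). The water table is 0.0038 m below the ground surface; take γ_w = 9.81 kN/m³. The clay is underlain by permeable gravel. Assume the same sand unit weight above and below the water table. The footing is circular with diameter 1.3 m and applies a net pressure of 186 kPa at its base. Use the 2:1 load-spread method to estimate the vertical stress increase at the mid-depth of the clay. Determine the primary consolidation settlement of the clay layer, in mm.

Mid-depth of clay below the ground surface: z = 2.3 + 5.7/2 = 5.15 m.
Total vertical stress at mid-clay: σ_v = 18×2.3 + 16.6×2.85 = 88.71 kPa.
Pore pressure: u = 9.81×(5.15 − 0.0038) = 50.482 kPa.
Initial effective stress: σ'_0 = σ_v − u = 88.71 − 50.482 = 38.228 kPa.
Stress increase at mid-clay by the 2:1 spreading method:
Δσ ≈ qD²/(D+z)² = 186×1.3²/(1.3+5.15)² = 7.5558 kPa
Final effective stress: σ'_f = σ'_0 + Δσ = 38.228 + 7.5558 = 45.784 kPa.
Normally consolidated clay, so the full stress increment lies on the virgin compression line:
S_c = C_c·H/(1+e₀)·log₁₀(σ'_f/σ'_0) = 0.4×5.7/(1+1.19)×log₁₀(45.784/38.228)
    = 1.0411 × 0.078332 = 0.08155 m

S_c ≈ 81.6 mm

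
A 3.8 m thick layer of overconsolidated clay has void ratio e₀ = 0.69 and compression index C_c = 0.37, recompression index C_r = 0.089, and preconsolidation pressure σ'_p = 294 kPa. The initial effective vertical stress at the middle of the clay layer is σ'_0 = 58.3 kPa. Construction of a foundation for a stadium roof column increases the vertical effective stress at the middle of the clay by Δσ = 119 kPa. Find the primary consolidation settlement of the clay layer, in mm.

S_c ≈ 96.7 mm

Final effective stress: σ'_f = 58.3 + 119 = 177.3 kPa.
σ'_f = 177.3 ≤ σ'_p = 294 kPa, so the clay remains overconsolidated and only the recompression index applies:
S_c = C_r·H/(1+e₀)·log₁₀(σ'_f/σ'_0) = 0.089×3.8/1.69×log₁₀(177.3/58.3)
    = 0.20012 × 0.48304 = 0.09666 m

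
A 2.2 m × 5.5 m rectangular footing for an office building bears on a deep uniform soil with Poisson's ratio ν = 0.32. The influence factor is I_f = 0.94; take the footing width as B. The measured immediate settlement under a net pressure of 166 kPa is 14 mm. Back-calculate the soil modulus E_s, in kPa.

S_e = q·B·(1−ν²)/E_s · I_f  ⇒  E_s = q·B·(1−ν²)·I_f / S_e.
E_s = 166 × 2.2 × 0.8976 × 0.94 / 0.014 = 22010 kPa

E_s ≈ 22000 kPa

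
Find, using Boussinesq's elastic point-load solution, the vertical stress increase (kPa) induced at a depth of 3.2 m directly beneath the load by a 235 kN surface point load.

Boussinesq vertical stress below a point load on an elastic half-space:
Δσ_z = 3P/(2πz²) · [1 + (r/z)²]^(−5/2)
r/z = 0/3.2 = 0; [1+(r/z)²]^(−5/2) = 1.
Δσ_z = 3×235/(2π×3.2²) × 1 = 10.957 × 1 = 10.96 kPa

Δσ_z ≈ 11 kPa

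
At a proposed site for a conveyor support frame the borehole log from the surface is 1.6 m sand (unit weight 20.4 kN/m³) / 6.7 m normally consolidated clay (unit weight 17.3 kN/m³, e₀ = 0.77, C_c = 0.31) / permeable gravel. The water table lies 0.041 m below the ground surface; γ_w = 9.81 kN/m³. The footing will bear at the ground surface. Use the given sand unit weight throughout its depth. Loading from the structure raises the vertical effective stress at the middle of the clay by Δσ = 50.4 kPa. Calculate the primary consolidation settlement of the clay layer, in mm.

S_c ≈ 399 mm

Mid-depth of clay below the ground surface: z = 1.6 + 6.7/2 = 4.95 m.
Total vertical stress at mid-clay: σ_v = 20.4×1.6 + 17.3×3.35 = 90.595 kPa.
Pore pressure: u = 9.81×(4.95 − 0.041) = 48.157 kPa.
Initial effective stress: σ'_0 = σ_v − u = 90.595 − 48.157 = 42.438 kPa.
Final effective stress: σ'_f = σ'_0 + Δσ = 42.438 + 50.4 = 92.838 kPa.
Normally consolidated clay, so the full stress increment lies on the virgin compression line:
S_c = C_c·H/(1+e₀)·log₁₀(σ'_f/σ'_0) = 0.31×6.7/(1+0.77)×log₁₀(92.838/42.438)
    = 1.1734 × 0.33997 = 0.3989 m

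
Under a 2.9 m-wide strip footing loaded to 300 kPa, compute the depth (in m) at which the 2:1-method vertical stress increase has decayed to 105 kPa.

2:1 spreading — at depth z the loaded area has grown by z in each plan dimension:
qB/(B+z) = Δσ_z ⇒ z = qB/Δσ_z − B = 300×2.9/105 − 2.9 = 5.386 m

z ≈ 5.39 m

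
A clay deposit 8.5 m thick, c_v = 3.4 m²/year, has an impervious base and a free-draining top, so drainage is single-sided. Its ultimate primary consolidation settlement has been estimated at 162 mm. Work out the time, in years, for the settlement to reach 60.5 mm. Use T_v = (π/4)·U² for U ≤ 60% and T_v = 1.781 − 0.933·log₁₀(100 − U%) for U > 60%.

Drainage path length: H_d = H = 8.5 m (single drainage).
U = S(t)/S_ult = 60.5/162 = 0.3735.
U ≤ 60%: T_v = (π/4)·U² = (π/4)×0.37346² = 0.10954.
t = T_v·H_d²/c_v = 0.10954×8.5²/3.4 = 2.328 years.

t ≈ 2.33 years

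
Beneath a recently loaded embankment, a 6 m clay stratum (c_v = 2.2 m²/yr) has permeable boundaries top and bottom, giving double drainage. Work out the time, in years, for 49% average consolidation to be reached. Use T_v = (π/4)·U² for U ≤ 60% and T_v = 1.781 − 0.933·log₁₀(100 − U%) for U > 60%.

Drainage path length: H_d = H/2 = 3 m (double drainage).
U ≤ 60%: T_v = (π/4)·U² = (π/4)×0.49² = 0.18857.
t = T_v·H_d²/c_v = 0.18857×3²/2.2 = 0.7714 years.

t ≈ 0.771 years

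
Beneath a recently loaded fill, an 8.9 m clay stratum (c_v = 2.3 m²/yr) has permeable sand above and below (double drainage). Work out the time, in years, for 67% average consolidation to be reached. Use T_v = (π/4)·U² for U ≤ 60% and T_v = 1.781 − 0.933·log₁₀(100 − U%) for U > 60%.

Drainage path length: H_d = H/2 = 4.45 m (double drainage).
U > 60%: T_v = 1.781 − 0.933·log₁₀(100 − 67) = 0.36423.
t = T_v·H_d²/c_v = 0.36423×4.45²/2.3 = 3.136 years.

t ≈ 3.14 years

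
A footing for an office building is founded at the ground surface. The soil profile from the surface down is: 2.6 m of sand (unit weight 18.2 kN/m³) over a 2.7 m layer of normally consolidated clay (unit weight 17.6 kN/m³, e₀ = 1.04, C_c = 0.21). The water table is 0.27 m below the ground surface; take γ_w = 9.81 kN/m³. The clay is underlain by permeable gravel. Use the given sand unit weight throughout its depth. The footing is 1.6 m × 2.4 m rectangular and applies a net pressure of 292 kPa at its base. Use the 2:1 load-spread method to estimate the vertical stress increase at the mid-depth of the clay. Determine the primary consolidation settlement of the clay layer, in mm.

Mid-depth of clay below the ground surface: z = 2.6 + 2.7/2 = 3.95 m.
Total vertical stress at mid-clay: σ_v = 18.2×2.6 + 17.6×1.35 = 71.08 kPa.
Pore pressure: u = 9.81×(3.95 − 0.27) = 36.101 kPa.
Initial effective stress: σ'_0 = σ_v − u = 71.08 − 36.101 = 34.979 kPa.
Stress increase at mid-clay by the 2:1 spreading method:
Δσ = qBL/((B+z)(L+z)) = 292×1.6×2.4/((1.6+3.95)(2.4+3.95)) = 31.816 kPa
Final effective stress: σ'_f = σ'_0 + Δσ = 34.979 + 31.816 = 66.795 kPa.
Normally consolidated clay, so the full stress increment lies on the virgin compression line:
S_c = C_c·H/(1+e₀)·log₁₀(σ'_f/σ'_0) = 0.21×2.7/(1+1.04)×log₁₀(66.795/34.979)
    = 0.27794 × 0.28094 = 0.07808 m

S_c ≈ 78.1 mm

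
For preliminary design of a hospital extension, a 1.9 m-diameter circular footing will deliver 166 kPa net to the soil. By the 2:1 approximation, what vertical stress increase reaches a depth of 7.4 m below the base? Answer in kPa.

Δσ_z ≈ 6.93 kPa

By the 2:1 method the load spreads at 1 horizontal : 2 vertical, so at depth z the loaded area has grown by z in each plan dimension:
Δσ ≈ qD²/(D+z)² = 166×1.9²/(1.9+7.4)² = 6.9287 kPa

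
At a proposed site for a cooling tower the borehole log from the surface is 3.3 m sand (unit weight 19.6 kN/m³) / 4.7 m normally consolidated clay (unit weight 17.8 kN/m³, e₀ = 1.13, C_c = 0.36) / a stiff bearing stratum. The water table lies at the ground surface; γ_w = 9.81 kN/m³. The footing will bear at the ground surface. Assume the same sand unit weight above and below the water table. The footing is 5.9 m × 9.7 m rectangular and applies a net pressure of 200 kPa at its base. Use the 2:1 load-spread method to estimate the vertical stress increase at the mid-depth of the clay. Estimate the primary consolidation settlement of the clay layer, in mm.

S_c ≈ 282 mm

Mid-depth of clay below the ground surface: z = 3.3 + 4.7/2 = 5.65 m.
Total vertical stress at mid-clay: σ_v = 19.6×3.3 + 17.8×2.35 = 106.51 kPa.
Pore pressure: u = 9.81×(5.65 − 0) = 55.427 kPa.
Initial effective stress: σ'_0 = σ_v − u = 106.51 − 55.427 = 51.083 kPa.
Stress increase at mid-clay by the 2:1 spreading method:
Δσ = qBL/((B+z)(L+z)) = 200×5.9×9.7/((5.9+5.65)(9.7+5.65)) = 64.56 kPa
Final effective stress: σ'_f = σ'_0 + Δσ = 51.083 + 64.56 = 115.64 kPa.
Normally consolidated clay, so the full stress increment lies on the virgin compression line:
S_c = C_c·H/(1+e₀)·log₁₀(σ'_f/σ'_0) = 0.36×4.7/(1+1.13)×log₁₀(115.64/51.083)
    = 0.79437 × 0.35483 = 0.2819 m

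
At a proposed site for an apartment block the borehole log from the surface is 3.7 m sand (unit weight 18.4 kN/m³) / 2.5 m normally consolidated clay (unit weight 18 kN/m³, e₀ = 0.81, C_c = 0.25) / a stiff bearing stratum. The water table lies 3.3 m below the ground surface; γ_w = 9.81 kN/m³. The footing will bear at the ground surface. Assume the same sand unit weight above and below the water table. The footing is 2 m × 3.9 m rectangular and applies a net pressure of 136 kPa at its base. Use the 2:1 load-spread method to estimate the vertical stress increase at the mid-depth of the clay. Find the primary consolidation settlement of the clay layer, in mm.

S_c ≈ 31.3 mm

Mid-depth of clay below the ground surface: z = 3.7 + 2.5/2 = 4.95 m.
Total vertical stress at mid-clay: σ_v = 18.4×3.7 + 18×1.25 = 90.58 kPa.
Pore pressure: u = 9.81×(4.95 − 3.3) = 16.186 kPa.
Initial effective stress: σ'_0 = σ_v − u = 90.58 − 16.186 = 74.394 kPa.
Stress increase at mid-clay by the 2:1 spreading method:
Δσ = qBL/((B+z)(L+z)) = 136×2×3.9/((2+4.95)(3.9+4.95)) = 17.247 kPa
Final effective stress: σ'_f = σ'_0 + Δσ = 74.394 + 17.247 = 91.641 kPa.
Normally consolidated clay, so the full stress increment lies on the virgin compression line:
S_c = C_c·H/(1+e₀)·log₁₀(σ'_f/σ'_0) = 0.25×2.5/(1+0.81)×log₁₀(91.641/74.394)
    = 0.3453 × 0.090552 = 0.03127 m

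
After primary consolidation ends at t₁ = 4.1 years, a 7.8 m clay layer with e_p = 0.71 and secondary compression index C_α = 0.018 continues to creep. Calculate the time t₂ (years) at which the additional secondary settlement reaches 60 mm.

S_s = C_α·H/(1+e_p)·log₁₀(t₂/t₁) ⇒ log₁₀(t₂/t₁) = S_s·(1+e_p)/(C_α·H).
log₁₀(t₂/t₁) = 0.06 × (1+0.71) / (0.018×7.8) = 0.7308
t₂ = t₁ × 10^0.7308 = 4.1 × 5.38 = 22.06 years

t₂ ≈ 22.1 years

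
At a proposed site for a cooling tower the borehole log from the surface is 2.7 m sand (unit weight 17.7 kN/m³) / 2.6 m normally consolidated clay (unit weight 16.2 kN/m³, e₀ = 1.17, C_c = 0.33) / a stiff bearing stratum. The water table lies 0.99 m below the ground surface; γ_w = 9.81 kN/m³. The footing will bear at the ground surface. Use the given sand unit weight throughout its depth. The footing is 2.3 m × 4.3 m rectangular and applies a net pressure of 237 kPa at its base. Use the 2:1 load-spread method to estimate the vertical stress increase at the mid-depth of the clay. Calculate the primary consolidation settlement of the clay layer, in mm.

Mid-depth of clay below the ground surface: z = 2.7 + 2.6/2 = 4 m.
Total vertical stress at mid-clay: σ_v = 17.7×2.7 + 16.2×1.3 = 68.85 kPa.
Pore pressure: u = 9.81×(4 − 0.99) = 29.528 kPa.
Initial effective stress: σ'_0 = σ_v − u = 68.85 − 29.528 = 39.322 kPa.
Stress increase at mid-clay by the 2:1 spreading method:
Δσ = qBL/((B+z)(L+z)) = 237×2.3×4.3/((2.3+4)(4.3+4)) = 44.826 kPa
Final effective stress: σ'_f = σ'_0 + Δσ = 39.322 + 44.826 = 84.148 kPa.
Normally consolidated clay, so the full stress increment lies on the virgin compression line:
S_c = C_c·H/(1+e₀)·log₁₀(σ'_f/σ'_0) = 0.33×2.6/(1+1.17)×log₁₀(84.148/39.322)
    = 0.39539 × 0.33041 = 0.1306 m

S_c ≈ 131 mm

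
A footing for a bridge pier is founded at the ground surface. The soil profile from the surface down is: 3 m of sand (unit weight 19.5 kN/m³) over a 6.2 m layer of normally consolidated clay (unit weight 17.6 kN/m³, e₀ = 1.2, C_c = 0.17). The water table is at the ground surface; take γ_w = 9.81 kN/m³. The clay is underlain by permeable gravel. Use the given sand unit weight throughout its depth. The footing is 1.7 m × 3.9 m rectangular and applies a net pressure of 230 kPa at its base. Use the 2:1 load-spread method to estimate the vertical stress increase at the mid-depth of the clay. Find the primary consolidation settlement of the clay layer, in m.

S_c ≈ 0.0651 m

Mid-depth of clay below the ground surface: z = 3 + 6.2/2 = 6.1 m.
Total vertical stress at mid-clay: σ_v = 19.5×3 + 17.6×3.1 = 113.06 kPa.
Pore pressure: u = 9.81×(6.1 − 0) = 59.841 kPa.
Initial effective stress: σ'_0 = σ_v − u = 113.06 − 59.841 = 53.219 kPa.
Stress increase at mid-clay by the 2:1 spreading method:
Δσ = qBL/((B+z)(L+z)) = 230×1.7×3.9/((1.7+6.1)(3.9+6.1)) = 19.55 kPa
Final effective stress: σ'_f = σ'_0 + Δσ = 53.219 + 19.55 = 72.769 kPa.
Normally consolidated clay, so the full stress increment lies on the virgin compression line:
S_c = C_c·H/(1+e₀)·log₁₀(σ'_f/σ'_0) = 0.17×6.2/(1+1.2)×log₁₀(72.769/53.219)
    = 0.47909 × 0.13588 = 0.0651 m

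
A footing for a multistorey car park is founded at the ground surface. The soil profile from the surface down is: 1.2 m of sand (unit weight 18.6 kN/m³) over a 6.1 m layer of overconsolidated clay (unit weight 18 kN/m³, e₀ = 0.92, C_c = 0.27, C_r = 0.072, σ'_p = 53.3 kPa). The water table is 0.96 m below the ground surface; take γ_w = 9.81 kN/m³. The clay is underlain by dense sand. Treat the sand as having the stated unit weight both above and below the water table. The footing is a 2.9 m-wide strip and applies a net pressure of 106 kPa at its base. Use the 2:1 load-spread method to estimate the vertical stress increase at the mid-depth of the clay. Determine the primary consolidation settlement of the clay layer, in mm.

Mid-depth of clay below the ground surface: z = 1.2 + 6.1/2 = 4.25 m.
Total vertical stress at mid-clay: σ_v = 18.6×1.2 + 18×3.05 = 77.22 kPa.
Pore pressure: u = 9.81×(4.25 − 0.96) = 32.275 kPa.
Initial effective stress: σ'_0 = σ_v − u = 77.22 − 32.275 = 44.945 kPa.
Stress increase at mid-clay by the 2:1 spreading method:
Δσ = qB/(B+z) = 106×2.9/(2.9+4.25) = 42.993 kPa
Final effective stress: σ'_f = 44.945 + 42.993 = 87.938 kPa.
σ'_f = 87.938 > σ'_p = 53.3 kPa, so the stress path crosses the preconsolidation pressure — recompression up to σ'_p, then virgin compression beyond:
S_c = H/(1+e₀)·[C_r·log₁₀(σ'_p/σ'_0) + C_c·log₁₀(σ'_f/σ'_p)]
    = 6.1/1.92 × [0.072×log₁₀(53.3/44.945) + 0.27×log₁₀(87.938/53.3)]
    = 3.1771 × [0.0053313 + 0.058711] = 0.2035 m

S_c ≈ 203 mm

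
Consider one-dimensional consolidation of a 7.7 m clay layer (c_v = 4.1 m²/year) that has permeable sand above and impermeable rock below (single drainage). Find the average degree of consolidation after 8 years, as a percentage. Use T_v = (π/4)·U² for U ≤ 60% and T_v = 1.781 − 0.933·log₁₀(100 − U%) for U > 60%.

Drainage path length: H_d = H = 7.7 m (single drainage).
T_v = c_v·t/H_d² = 4.1×8/7.7² = 0.55321.
T_v = 0.55321 corresponds to the U > 60% branch:
U = 1 − 10^((1.781 − T_v)/0.933)/100 = 0.793

U ≈ 79.3 %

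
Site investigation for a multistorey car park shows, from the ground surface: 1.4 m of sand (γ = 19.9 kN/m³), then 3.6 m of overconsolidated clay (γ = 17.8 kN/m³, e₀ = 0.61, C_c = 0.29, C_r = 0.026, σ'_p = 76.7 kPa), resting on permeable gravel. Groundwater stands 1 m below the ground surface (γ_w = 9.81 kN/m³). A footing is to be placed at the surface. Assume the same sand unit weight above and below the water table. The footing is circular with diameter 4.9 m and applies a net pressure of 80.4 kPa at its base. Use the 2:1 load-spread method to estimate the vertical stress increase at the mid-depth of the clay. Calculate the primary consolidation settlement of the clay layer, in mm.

Mid-depth of clay below the ground surface: z = 1.4 + 3.6/2 = 3.2 m.
Total vertical stress at mid-clay: σ_v = 19.9×1.4 + 17.8×1.8 = 59.9 kPa.
Pore pressure: u = 9.81×(3.2 − 1) = 21.582 kPa.
Initial effective stress: σ'_0 = σ_v − u = 59.9 − 21.582 = 38.318 kPa.
Stress increase at mid-clay by the 2:1 spreading method:
Δσ ≈ qD²/(D+z)² = 80.4×4.9²/(4.9+3.2)² = 29.422 kPa
Final effective stress: σ'_f = 38.318 + 29.422 = 67.74 kPa.
σ'_f = 67.74 ≤ σ'_p = 76.7 kPa, so the clay remains overconsolidated and only the recompression index applies:
S_c = C_r·H/(1+e₀)·log₁₀(σ'_f/σ'_0) = 0.026×3.6/1.61×log₁₀(67.74/38.318)
    = 0.058136 × 0.24744 = 0.01439 m

S_c ≈ 14.4 mm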